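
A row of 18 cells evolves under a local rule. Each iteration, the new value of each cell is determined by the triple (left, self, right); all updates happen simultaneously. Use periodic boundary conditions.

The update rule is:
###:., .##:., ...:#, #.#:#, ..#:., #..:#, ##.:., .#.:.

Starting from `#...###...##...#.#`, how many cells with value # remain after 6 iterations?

iteration 1: .##....##...##..#.
iteration 2: ...###...##...#..#
iteration 3: ##....##...##..#..
iteration 4: ..###...##...#..#.
iteration 5: #....##...##..#..#
iteration 6: .###...##...#..#..
count of #: 7

7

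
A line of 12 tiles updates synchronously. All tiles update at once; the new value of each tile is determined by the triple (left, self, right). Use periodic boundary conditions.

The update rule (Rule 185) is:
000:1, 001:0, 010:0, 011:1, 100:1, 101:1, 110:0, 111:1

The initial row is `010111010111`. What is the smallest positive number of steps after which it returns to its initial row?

6

101110101110
011101011101
111010111010
110101110101
101011101011
010111010111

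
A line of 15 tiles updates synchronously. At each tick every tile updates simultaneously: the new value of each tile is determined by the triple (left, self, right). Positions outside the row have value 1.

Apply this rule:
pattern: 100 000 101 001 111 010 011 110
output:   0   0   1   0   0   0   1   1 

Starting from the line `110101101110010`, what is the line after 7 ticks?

000000001100001

tick 1: 011011111010001
tick 2: 111110001100001
tick 3: 000010001100001
tick 4: 000000001100001
tick 5: 000000001100001  (fixed point — unchanged through tick 7)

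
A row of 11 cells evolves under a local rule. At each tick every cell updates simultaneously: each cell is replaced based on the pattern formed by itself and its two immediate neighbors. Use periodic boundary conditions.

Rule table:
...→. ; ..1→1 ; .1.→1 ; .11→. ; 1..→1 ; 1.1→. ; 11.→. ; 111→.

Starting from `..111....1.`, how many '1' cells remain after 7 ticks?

tick 1: .1...1..111
tick 2: .11.1111...
tick 3: 1.......1..
tick 4: 11.....1111
tick 5: ..1...1....
tick 6: .111.111...
tick 7: 1.......1..
count of 1: 2

2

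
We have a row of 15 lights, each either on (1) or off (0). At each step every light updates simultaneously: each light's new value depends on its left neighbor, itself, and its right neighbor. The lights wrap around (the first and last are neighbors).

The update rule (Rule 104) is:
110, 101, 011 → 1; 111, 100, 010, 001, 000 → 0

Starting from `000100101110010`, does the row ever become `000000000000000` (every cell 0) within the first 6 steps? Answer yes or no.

yes

000000011010000
000000011100000
000000010100000
000000001000000
000000000000000
all cells are 0 at step 5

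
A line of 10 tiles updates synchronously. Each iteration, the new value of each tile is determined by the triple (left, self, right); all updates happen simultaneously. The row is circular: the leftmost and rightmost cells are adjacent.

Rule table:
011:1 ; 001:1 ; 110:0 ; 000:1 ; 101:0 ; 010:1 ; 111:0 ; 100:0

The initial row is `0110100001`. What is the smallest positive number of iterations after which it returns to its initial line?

10

iteration 1: 0100101111
iteration 2: 0101101000
iteration 3: 1101001011
iteration 4: 0001011010
iteration 5: 1111010010
iteration 6: 1000010110
iteration 7: 1011110100
iteration 8: 1010000101
iteration 9: 0010111101
iteration 10: 0110100001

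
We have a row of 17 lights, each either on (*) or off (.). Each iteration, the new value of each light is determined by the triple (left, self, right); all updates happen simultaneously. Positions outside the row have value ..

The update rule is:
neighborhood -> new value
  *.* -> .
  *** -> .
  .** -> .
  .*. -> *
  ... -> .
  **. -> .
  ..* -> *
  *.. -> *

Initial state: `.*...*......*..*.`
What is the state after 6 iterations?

***.***....******
.......*..*......
......******.....
.....*......*....
....***....***...
...*...*..*...*..

...*...*..*...*..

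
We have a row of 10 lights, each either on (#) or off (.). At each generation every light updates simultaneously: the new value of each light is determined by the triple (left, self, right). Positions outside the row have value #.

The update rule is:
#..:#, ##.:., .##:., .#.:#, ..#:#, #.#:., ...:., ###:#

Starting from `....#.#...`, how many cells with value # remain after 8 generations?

#..##.##.#
.##.......
...#.....#
#.###...#.
...#.#.##.
#.##.#....
.....##..#
#...#..##.
count of #: 4

4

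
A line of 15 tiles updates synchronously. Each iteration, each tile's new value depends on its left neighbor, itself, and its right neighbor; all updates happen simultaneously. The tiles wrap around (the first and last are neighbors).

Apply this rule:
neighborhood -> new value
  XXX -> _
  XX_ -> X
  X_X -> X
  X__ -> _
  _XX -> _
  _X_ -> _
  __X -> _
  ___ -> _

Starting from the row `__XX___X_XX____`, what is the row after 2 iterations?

iteration 1: ___X____X_X____
iteration 2: _________X_____

_________X_____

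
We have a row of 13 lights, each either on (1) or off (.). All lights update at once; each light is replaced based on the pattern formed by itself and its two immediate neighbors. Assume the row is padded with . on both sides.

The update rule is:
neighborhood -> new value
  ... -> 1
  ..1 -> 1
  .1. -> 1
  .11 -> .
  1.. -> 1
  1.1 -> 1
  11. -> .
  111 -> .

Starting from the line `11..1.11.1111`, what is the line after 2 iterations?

11....1111111

iteration 1: ..1111..1....
iteration 2: 11....1111111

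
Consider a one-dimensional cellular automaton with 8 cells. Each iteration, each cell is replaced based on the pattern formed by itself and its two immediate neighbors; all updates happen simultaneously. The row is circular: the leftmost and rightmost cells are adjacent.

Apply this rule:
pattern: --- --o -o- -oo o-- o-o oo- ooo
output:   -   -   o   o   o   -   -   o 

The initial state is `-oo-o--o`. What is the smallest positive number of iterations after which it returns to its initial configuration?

2

-o--oo-o
-oo-o--o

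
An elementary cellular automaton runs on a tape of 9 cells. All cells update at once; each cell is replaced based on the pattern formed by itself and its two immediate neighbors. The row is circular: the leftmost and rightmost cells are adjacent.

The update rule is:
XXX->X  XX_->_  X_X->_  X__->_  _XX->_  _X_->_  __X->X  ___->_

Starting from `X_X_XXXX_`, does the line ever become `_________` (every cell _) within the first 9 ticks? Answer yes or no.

no

tick 1: _____XX__
tick 2: ____X____
tick 3: ___X_____
tick 4: __X______
tick 5: _X_______
tick 6: X________
tick 7: ________X
tick 8: _______X_
tick 9: ______X__
tick 9 is ______X__, still not uniform _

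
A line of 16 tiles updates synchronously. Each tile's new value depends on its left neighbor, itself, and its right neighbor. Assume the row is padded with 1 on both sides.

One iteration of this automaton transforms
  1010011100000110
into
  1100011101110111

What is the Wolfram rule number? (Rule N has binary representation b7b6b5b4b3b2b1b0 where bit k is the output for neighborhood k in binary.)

position 6: 111 → 1  (bit 7 = 1)
position 0: 110 → 1  (bit 6 = 1)
position 1: 101 → 1  (bit 5 = 1)
position 3: 100 → 0  (bit 4 = 0)
position 5: 011 → 1  (bit 3 = 1)
position 2: 010 → 0  (bit 2 = 0)
position 4: 001 → 0  (bit 1 = 0)
position 9: 000 → 1  (bit 0 = 1)
bits b7..b0 = 11101001 = 233

233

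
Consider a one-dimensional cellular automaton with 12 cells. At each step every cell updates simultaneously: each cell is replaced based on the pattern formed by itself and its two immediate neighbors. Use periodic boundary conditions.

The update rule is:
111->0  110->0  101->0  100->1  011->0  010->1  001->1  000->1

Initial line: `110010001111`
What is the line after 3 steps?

001111110000

001111110000
110000001111
001111110000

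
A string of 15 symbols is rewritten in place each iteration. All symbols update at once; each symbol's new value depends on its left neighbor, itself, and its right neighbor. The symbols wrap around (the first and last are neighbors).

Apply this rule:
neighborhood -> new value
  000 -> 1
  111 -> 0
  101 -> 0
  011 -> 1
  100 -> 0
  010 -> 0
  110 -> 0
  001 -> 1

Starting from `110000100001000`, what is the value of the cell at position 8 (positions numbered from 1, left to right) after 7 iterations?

0

100111001110011
001100011000110
111001110011100
100011000110001
001110011100111
011000110001100
110011100111001
position 8 holds 0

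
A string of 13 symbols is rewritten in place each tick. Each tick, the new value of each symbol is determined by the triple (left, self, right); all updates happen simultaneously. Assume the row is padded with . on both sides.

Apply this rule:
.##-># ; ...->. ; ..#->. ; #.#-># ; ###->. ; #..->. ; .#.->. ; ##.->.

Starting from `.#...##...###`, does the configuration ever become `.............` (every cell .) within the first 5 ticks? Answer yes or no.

yes

.....#....#..
.............
all cells are . at tick 2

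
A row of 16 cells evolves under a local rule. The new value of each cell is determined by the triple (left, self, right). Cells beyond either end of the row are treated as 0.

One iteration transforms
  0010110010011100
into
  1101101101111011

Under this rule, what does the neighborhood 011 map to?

1

At position 4 the neighborhood is 011; the next row has 1 there.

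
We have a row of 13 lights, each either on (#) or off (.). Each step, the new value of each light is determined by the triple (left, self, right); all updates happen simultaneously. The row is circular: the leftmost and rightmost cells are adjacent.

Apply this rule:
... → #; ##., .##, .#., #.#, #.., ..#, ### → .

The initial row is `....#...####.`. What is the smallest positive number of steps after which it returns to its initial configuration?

###...#......
....#...####.

2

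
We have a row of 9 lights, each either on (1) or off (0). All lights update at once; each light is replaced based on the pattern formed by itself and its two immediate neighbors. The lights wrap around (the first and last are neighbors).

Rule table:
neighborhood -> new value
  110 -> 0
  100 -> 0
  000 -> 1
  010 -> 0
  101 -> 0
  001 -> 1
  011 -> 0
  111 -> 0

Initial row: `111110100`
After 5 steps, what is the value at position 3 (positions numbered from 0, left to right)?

step 1: 000000001
step 2: 011111110
step 3: 100000000
step 4: 001111111
step 5: 010000000
position 3 holds 0

0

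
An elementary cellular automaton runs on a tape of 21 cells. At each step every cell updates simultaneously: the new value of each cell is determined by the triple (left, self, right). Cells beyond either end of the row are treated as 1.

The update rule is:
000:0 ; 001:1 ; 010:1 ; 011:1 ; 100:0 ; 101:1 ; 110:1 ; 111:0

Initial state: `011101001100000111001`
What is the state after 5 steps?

110111011111010001111

110111011100001101011
011101110100011111110
110111011100110000011
011101110101110000110
110111011111010001111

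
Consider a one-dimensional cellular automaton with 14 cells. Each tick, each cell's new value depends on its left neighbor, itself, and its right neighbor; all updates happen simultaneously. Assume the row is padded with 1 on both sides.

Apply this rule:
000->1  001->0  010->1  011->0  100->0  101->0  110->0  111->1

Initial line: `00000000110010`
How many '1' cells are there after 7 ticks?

5

01111110000010
00111100111010
00011000010010
01000011010010
01011000010010
01000011010010  (repeats tick 4; period 2)
tick 7: 01011000010010
count of 1: 5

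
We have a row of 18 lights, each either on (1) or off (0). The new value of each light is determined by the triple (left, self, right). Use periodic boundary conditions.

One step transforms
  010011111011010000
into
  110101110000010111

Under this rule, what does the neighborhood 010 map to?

1

At position 1 the neighborhood is 010; the next row has 1 there.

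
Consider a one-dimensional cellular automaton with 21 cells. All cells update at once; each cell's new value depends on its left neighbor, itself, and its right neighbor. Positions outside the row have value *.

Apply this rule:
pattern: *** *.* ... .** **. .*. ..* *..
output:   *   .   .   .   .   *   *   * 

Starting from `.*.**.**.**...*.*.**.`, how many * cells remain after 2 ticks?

.*.........*.**.*....
.**.......**....**..*
count of *: 7

7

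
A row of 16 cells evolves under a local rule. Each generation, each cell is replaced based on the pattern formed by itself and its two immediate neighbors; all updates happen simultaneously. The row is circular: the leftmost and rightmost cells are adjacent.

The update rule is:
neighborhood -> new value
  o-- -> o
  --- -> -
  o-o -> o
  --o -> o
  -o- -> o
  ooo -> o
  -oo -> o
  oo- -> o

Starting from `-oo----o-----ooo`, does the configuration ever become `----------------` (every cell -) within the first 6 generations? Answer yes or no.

no

generation 1: oooo--ooo---oooo
generation 2: oooooooooo-ooooo
generation 3: oooooooooooooooo
generation 4: oooooooooooooooo  (fixed point — unchanged through generation 6)
generation 6 is oooooooooooooooo, still not uniform -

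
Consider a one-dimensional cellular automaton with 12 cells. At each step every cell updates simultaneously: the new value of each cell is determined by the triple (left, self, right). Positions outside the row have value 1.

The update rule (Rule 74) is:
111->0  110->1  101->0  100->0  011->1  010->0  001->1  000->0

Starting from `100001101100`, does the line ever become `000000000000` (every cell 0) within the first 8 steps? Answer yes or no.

step 1: 100011101101
step 2: 100110101101
step 3: 101110001101
step 4: 101010011101
step 5: 100000110101
step 6: 100001110001
step 7: 100011010011
step 8: 100111000110
step 8 is 100111000110, still not uniform 0

no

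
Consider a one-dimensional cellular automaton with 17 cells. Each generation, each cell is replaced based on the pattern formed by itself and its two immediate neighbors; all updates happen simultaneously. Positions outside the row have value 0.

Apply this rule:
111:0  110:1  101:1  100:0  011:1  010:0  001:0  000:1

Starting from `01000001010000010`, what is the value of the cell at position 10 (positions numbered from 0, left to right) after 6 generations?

00011100100111000
11010100000101011
11101001110010111
10110001010001101
01110100100101110
01011000000011010
position 10 holds 0

0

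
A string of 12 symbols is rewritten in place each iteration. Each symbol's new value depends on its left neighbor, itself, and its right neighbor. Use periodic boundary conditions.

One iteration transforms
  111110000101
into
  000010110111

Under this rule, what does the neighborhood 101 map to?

1

At position 10 the neighborhood is 101; the next row has 1 there.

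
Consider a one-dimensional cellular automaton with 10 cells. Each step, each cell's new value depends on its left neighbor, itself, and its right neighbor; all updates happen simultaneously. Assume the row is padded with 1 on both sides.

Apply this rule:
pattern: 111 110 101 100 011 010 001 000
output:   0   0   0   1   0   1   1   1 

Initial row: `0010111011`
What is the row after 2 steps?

1110000000
0001111111

0001111111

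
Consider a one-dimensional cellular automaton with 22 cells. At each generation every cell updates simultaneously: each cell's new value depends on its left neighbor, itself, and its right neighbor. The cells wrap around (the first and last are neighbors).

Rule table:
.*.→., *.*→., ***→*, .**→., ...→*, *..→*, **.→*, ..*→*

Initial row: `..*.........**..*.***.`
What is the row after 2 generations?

**..********..*****.**

**.*********.***...***
**..********..*****.**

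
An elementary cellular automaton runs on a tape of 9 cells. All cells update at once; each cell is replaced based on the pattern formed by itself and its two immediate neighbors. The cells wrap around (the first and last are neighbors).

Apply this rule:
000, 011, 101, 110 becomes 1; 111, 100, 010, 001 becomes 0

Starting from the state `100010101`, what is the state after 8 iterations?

010110100

101001011
110000110
110110111
011111100
010000101
100110010
000110001
010110100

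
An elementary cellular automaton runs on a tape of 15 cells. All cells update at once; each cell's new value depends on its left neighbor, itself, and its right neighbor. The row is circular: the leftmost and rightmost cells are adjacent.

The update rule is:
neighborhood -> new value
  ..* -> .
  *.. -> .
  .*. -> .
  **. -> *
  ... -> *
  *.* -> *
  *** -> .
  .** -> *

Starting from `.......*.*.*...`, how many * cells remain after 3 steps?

6

******..*.*..**
.....*...*...*.
****...*...*...
count of *: 6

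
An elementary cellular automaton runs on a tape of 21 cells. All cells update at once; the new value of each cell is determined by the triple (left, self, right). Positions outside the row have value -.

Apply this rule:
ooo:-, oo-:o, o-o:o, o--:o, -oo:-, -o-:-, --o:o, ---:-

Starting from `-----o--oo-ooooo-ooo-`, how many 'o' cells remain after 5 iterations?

13

----o-oo-oo----oo--oo
---o-o-oo-oo--o-ooo-o
--o-o-o-oo-ooo-o--oo-
-o-o-o-o-oo--oo-oo-oo
o-o-o-o-o-ooo-oo-oo-o
count of o: 13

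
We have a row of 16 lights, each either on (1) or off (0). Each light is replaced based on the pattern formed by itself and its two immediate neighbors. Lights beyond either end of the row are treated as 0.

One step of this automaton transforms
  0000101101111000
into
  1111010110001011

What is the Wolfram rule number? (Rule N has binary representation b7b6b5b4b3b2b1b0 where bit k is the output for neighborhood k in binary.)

99

position 10: 111 → 0  (bit 7 = 0)
position 7: 110 → 1  (bit 6 = 1)
position 5: 101 → 1  (bit 5 = 1)
position 13: 100 → 0  (bit 4 = 0)
position 6: 011 → 0  (bit 3 = 0)
position 4: 010 → 0  (bit 2 = 0)
position 3: 001 → 1  (bit 1 = 1)
position 0: 000 → 1  (bit 0 = 1)
bits b7..b0 = 01100011 = 99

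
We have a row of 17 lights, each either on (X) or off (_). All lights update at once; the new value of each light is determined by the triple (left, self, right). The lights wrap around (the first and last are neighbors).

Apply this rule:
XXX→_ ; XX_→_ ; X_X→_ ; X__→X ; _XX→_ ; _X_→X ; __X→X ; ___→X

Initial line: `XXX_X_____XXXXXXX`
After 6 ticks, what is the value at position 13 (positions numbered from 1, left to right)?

tick 1: ____XXXXXX_______
tick 2: XXXX______XXXXXXX
tick 3: ____XXXXXX_______  (repeats tick 1; period 2)
tick 6: XXXX______XXXXXXX
position 13 holds X

X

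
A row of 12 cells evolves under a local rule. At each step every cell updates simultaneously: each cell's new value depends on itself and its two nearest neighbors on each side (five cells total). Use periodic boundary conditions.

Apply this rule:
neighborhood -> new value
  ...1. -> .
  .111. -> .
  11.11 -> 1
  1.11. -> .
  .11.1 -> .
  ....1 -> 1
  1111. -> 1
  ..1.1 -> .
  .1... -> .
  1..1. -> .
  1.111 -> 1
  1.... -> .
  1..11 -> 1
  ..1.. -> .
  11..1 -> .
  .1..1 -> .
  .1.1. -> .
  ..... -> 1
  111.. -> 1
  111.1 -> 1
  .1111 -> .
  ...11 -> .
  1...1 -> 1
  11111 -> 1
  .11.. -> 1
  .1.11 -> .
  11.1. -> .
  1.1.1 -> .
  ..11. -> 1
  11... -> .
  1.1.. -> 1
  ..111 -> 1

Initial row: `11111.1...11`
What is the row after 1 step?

11111.1.1.1.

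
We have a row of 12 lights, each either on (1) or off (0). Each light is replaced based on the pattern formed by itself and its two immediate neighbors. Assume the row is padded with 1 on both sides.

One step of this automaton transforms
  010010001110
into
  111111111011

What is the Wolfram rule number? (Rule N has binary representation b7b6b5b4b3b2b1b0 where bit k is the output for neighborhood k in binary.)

127

position 9: 111 → 0  (bit 7 = 0)
position 10: 110 → 1  (bit 6 = 1)
position 0: 101 → 1  (bit 5 = 1)
position 2: 100 → 1  (bit 4 = 1)
position 8: 011 → 1  (bit 3 = 1)
position 1: 010 → 1  (bit 2 = 1)
position 3: 001 → 1  (bit 1 = 1)
position 6: 000 → 1  (bit 0 = 1)
bits b7..b0 = 01111111 = 127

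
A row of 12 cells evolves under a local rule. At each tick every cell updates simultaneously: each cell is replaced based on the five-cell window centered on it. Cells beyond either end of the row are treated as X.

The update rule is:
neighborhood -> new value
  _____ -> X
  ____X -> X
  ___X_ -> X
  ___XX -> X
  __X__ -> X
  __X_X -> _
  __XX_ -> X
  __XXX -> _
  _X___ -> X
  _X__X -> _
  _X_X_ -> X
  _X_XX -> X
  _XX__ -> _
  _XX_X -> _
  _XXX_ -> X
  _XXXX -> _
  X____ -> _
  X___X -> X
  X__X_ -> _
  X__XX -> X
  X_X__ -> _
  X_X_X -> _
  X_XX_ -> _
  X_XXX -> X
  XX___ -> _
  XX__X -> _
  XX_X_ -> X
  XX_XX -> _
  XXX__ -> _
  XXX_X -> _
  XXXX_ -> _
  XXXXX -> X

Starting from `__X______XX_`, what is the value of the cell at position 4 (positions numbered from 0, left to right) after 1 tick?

_

__XX_XXXXX__
position 4 holds _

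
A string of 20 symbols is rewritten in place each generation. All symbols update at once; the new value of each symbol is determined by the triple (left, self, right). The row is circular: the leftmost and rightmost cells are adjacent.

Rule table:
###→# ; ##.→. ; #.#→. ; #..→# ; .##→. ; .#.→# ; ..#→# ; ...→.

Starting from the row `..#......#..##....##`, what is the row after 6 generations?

####....####..#..#..
.##.#..#.##.########
....####.....######.
...#.##.#...#.####.#
#.##....##.##..##..#
....#..#.....##..##.

....#..#.....##..##.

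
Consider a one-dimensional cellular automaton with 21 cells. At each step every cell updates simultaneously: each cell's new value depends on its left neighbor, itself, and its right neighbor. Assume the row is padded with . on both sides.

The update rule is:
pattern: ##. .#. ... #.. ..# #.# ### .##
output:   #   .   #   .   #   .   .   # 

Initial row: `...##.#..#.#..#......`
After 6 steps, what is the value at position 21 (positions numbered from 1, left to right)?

.

step 1: #####...#....#..#####
step 2: #...#.##..###..##...#
step 3: ..##..##.##.#.###.##.
step 4: ####.###.##...#.#.##.
step 5: #..#.#.#.##.##....##.
step 6: ..#......##.##.#####.
position 21 holds .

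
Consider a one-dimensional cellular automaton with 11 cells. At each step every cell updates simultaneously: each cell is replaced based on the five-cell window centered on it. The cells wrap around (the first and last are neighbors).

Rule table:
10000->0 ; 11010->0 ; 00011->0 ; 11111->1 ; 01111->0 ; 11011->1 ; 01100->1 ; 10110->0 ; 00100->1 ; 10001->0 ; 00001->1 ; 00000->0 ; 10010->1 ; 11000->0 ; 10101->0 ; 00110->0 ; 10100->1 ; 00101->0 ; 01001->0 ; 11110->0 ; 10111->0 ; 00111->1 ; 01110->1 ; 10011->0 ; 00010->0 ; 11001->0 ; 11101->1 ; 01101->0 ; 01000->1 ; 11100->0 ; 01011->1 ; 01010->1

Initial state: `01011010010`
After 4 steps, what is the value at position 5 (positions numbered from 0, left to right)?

10100010110
01110001000
01100001101
10100100000
position 5 holds 1

1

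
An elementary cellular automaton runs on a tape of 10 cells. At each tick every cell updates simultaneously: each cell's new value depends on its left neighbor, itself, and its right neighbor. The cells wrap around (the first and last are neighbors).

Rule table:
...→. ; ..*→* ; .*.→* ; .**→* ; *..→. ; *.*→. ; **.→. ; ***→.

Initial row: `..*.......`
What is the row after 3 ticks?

tick 1: .**.......
tick 2: **........
tick 3: *........*

*........*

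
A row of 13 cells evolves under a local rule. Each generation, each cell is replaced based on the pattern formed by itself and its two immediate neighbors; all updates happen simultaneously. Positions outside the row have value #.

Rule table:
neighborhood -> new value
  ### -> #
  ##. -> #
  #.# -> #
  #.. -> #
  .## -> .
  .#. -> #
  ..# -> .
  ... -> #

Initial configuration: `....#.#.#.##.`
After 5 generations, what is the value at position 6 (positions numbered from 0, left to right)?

#

generation 1: ###.######.##
generation 2: ####.######.#
generation 3: #####.######.
generation 4: ######.######
generation 5: #######.#####
position 6 holds #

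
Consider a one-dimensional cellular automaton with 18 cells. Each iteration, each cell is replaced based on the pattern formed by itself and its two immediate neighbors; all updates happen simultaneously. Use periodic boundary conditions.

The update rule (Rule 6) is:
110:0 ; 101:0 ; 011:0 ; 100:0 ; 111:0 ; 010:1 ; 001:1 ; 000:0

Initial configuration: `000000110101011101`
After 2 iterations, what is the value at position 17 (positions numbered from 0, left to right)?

iteration 1: 000001000101000001
iteration 2: 000011001101000011
position 17 holds 1

1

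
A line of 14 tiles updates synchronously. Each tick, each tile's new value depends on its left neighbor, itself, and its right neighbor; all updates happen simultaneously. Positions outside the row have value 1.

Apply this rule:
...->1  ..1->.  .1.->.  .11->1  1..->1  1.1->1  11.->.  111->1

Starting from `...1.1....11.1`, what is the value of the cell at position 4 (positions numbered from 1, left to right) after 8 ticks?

11..1.111.1.11
1.1..111.1.111
.1.1.11.1.1111
1.1.11.1.11111
.1.11.1.111111
1.11.1.1111111
.11.1.11111111
11.1.111111111
position 4 holds 1

1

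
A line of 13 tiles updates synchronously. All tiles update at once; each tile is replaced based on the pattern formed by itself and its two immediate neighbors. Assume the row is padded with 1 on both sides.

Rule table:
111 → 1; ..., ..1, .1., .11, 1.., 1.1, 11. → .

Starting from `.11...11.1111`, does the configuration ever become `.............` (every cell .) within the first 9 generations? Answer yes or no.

yes

..........111
...........11
............1
.............
all cells are . at generation 4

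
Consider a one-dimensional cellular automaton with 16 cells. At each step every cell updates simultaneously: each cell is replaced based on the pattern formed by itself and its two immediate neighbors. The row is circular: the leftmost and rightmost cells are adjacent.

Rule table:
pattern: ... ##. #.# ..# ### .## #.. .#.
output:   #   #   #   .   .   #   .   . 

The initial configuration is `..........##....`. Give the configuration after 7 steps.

step 1: #########.##.###
step 2: ........######..
step 3: #######.#....#.#
step 4: ......##..##..##
step 5: .####.##..##..##
step 6: ##..####..##..##
step 7: .#..#..#..##..#.

.#..#..#..##..#.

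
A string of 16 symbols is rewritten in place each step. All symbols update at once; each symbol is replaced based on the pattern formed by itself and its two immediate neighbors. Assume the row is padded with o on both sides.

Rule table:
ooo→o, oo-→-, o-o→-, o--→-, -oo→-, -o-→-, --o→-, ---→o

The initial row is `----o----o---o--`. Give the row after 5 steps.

step 1: -oo---oo---o----
step 2: ----o----o---oo-
step 3: -oo---oo---o----  (repeats step 1; period 2)
step 5: -oo---oo---o----

-oo---oo---o----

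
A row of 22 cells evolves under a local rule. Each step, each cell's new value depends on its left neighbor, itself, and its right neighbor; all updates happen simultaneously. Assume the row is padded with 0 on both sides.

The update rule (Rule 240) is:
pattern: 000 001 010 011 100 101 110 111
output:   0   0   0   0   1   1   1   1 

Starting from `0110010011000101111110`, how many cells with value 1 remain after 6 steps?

7

0011001001100010111111
0001100100110001011111
0000110010011000101111
0000011001001100010111
0000001100100110001011
0000000110010011000101
count of 1: 7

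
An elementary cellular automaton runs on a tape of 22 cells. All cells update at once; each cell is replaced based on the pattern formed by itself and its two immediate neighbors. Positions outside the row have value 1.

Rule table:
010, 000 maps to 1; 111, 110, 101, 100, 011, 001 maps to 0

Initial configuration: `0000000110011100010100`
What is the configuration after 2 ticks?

0000000111111101010100

0111110000000001010100
0000000111111101010100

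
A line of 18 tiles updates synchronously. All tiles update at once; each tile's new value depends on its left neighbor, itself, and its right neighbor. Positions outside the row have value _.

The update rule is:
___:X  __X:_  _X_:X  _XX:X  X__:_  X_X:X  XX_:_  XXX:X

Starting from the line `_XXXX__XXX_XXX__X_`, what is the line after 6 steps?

_XXX___XX_XXX___X_
_XX__X_X_XXX__X_X_
_X___XXXXXX___XXX_
_X_X_XXXXX__X_XX__
_XXXXXXXX___XXX__X
_XXXXXXX__X_XX___X

_XXXXXXX__X_XX___X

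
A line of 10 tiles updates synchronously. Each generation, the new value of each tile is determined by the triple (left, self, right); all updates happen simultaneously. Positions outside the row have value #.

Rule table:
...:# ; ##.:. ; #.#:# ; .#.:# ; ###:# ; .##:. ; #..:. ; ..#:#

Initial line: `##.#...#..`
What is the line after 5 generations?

#.##.###.#
.#..#.#.#.
##.#######
#.#.######
.###.#####

.###.#####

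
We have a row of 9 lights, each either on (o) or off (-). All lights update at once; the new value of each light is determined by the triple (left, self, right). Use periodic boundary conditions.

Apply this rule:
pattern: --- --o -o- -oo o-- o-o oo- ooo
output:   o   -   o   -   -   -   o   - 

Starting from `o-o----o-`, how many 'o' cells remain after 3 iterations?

o-o-oo-o-
o-o--o-o-
o-o--o-o-
count of o: 4

4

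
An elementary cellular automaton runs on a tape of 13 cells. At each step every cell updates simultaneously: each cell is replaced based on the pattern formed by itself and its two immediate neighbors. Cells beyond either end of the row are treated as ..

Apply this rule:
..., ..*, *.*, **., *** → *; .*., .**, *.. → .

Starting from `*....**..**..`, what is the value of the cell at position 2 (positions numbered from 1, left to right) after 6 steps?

step 1: ..***.*.*.*.*
step 2: **.***.*.*.*.
step 3: .**.***.*.*..
step 4: *.**.***.*..*
step 5: .*.**.***..*.
step 6: *.*.**.**.*..
position 2 holds .

.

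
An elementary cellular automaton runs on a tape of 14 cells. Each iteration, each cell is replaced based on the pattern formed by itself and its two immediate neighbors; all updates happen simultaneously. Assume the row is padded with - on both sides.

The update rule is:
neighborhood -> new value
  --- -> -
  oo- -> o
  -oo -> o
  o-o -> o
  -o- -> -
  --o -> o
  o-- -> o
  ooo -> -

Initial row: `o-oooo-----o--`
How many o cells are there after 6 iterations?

-oo--oo---o-o-
oooooooo-o-o-o
o------oo-o-o-
-o----oooo-o-o
o-o--oo--oo-o-
-o-ooooooooo-o
count of o: 11

11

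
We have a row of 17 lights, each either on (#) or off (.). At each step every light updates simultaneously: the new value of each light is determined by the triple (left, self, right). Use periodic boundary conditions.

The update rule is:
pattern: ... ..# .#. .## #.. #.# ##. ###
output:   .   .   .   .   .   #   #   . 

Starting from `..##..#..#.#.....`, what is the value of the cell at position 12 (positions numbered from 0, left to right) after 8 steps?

step 1: ...#......#......
step 2: .................
step 3: .................  (fixed point — unchanged through step 8)
position 12 holds .

.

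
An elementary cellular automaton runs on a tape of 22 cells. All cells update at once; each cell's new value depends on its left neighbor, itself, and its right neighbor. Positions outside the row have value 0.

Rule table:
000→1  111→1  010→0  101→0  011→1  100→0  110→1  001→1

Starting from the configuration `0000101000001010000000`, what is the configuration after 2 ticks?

1111000011110000111111
1111011111110111111111

1111011111110111111111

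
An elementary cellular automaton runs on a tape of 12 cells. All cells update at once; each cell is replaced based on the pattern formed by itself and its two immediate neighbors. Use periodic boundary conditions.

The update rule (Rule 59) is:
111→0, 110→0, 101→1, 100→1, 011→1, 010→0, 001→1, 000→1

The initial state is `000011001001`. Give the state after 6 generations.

011000011011

111110110110
100001101101
011111011011
110000110110
101111101101
011000011011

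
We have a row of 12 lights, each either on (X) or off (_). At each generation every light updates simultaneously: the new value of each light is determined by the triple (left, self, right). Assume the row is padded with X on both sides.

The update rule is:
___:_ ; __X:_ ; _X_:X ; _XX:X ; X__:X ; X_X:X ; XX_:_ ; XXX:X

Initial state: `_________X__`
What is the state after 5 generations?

generation 1: X________XX_
generation 2: _X_______X_X
generation 3: XXX______XXX
generation 4: XX_X_____XXX
generation 5: X_XXX____XXX

X_XXX____XXX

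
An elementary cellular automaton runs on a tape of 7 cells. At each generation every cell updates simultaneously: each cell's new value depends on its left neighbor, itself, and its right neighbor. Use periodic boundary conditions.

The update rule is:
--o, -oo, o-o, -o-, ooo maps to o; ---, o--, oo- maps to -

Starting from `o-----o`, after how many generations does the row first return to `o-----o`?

generation 1: -----oo
generation 2: ----oo-
generation 3: ---oo--
generation 4: --oo---
generation 5: -oo----
generation 6: oo-----
generation 7: o-----o

7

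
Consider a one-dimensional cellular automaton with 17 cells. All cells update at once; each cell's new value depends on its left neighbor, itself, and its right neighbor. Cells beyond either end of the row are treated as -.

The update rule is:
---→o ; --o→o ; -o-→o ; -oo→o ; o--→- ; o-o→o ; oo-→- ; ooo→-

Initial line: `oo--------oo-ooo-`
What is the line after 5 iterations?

o-ooo--ooooooo--o

o--oooooooo-oo---
o-oo-------oo--oo
ooo--ooooooo--oo-
o---oo-------oo--
o-ooo--ooooooo--o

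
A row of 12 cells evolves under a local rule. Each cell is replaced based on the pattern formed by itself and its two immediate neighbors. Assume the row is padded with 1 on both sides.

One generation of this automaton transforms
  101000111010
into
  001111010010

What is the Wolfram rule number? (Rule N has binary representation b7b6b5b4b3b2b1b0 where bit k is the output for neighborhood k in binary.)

151

position 7: 111 → 1  (bit 7 = 1)
position 0: 110 → 0  (bit 6 = 0)
position 1: 101 → 0  (bit 5 = 0)
position 3: 100 → 1  (bit 4 = 1)
position 6: 011 → 0  (bit 3 = 0)
position 2: 010 → 1  (bit 2 = 1)
position 5: 001 → 1  (bit 1 = 1)
position 4: 000 → 1  (bit 0 = 1)
bits b7..b0 = 10010111 = 151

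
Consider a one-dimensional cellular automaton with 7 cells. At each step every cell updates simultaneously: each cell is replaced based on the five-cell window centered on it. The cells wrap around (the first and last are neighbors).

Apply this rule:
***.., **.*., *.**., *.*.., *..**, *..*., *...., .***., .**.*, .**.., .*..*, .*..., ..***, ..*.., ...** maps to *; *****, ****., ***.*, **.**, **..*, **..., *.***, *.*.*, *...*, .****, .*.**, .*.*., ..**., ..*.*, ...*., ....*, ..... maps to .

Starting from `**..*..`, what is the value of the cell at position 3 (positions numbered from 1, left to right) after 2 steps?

step 1: .*.****
step 2: *......
position 3 holds .

.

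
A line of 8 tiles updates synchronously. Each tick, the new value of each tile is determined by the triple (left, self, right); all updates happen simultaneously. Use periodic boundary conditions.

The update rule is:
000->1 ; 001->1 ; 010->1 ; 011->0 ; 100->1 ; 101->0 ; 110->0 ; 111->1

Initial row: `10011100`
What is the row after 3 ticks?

10111110

tick 1: 11101011
tick 2: 11001001
tick 3: 10111110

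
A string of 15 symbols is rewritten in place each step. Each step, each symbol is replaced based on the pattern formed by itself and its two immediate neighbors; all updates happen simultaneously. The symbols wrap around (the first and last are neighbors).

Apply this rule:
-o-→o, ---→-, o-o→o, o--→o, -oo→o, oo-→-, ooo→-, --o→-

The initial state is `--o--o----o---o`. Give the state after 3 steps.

oo-oo-ooo-ooooo

o-oo-oo---oo--o
-oo-oo-o--o-o-o
oo-oo-ooo-ooooo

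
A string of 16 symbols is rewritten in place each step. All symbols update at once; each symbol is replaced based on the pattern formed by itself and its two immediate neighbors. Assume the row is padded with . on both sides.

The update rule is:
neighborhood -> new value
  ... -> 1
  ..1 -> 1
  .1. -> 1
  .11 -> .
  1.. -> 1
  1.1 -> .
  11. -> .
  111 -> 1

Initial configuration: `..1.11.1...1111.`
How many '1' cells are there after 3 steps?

10

step 1: 111....1111.11.1
step 2: .1.1111.11.....1
step 3: 11..11....111111
count of 1: 10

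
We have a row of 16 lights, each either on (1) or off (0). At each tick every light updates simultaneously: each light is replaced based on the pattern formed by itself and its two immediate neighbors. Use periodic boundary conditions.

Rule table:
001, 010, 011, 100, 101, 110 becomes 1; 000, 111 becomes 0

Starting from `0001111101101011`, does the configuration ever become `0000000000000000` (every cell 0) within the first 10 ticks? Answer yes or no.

tick 1: 1011000111111111
tick 2: 1111101100000000
tick 3: 1000111110000001
tick 4: 1101100011000011
tick 5: 0111110111100110
tick 6: 1100011100111111
tick 7: 0110110111100000
tick 8: 1111111100110000
tick 9: 1000000111111001
tick 10: 1100001100001111
tick 10 is 1100001100001111, still not uniform 0

no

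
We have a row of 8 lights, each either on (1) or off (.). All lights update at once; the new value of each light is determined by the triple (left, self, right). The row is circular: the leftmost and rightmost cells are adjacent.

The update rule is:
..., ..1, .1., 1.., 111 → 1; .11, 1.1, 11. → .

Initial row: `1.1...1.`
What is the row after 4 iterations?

11..1..1

1.11111.
1..111..
111.1.11
11..1..1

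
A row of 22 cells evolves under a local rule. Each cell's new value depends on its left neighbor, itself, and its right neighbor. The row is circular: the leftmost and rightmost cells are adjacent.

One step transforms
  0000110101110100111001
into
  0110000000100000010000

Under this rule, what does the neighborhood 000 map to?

1

At position 1 the neighborhood is 000; the next row has 1 there.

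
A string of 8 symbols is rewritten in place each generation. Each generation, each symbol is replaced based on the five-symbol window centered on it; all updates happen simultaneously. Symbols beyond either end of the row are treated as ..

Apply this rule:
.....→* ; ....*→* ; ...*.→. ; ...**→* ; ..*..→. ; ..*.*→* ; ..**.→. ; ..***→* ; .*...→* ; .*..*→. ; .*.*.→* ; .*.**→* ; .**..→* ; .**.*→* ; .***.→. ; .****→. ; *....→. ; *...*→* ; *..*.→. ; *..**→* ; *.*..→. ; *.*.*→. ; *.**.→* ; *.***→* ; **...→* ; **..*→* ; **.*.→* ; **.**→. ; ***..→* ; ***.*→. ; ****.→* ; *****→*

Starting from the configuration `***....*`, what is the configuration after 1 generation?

*.**.*..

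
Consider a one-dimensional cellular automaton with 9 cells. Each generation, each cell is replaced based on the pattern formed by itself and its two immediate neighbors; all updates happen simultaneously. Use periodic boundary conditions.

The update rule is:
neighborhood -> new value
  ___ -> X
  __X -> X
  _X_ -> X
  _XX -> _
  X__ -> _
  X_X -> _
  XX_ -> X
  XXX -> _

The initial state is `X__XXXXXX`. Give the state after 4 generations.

X_X_XXXXX

X_X______
X_X_XXXXX
X_X______  (repeats generation 1; period 2)
generation 4: X_X_XXXXX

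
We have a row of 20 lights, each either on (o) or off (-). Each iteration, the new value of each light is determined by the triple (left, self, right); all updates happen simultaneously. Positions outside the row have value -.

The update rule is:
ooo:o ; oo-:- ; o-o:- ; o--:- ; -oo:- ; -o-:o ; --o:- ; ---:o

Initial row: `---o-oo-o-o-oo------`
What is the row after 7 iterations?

oo-o----o-o----ooooo
---o-oo-o-o-oo--ooo-
oo-o----o-o------o--
---o-oo-o-o-oooo-o-o
oo-o----o-o--oo--o-o
---o-oo-o-o------o-o
oo-o----o-o-oooo-o-o

oo-o----o-o-oooo-o-o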